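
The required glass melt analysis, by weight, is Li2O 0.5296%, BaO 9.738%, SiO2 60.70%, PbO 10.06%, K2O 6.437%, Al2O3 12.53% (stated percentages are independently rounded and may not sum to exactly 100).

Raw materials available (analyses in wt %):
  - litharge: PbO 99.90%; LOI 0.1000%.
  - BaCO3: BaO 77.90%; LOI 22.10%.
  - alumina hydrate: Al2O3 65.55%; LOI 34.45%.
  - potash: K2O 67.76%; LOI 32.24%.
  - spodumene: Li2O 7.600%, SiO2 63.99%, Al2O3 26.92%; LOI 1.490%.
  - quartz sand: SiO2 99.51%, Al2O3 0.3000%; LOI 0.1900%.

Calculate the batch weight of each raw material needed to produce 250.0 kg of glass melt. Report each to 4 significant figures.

Batch per 250.0 kg glass melt:
  litharge: 25.18 kg
  BaCO3: 31.25 kg
  alumina hydrate: 39.99 kg
  potash: 23.75 kg
  spodumene: 17.42 kg
  quartz sand: 141.3 kg
Total batch = 278.9 kg; LOI loss = 28.89 kg; yield = 89.64%

Full precision is maintained end to end; rounding to four significant digits applies to every working value as printed; every reported figure undergoes a single rounding. All derived quantities, including six oxide percentages, ignition loss, yield, net glass mass, totals, are computed from the batch weights at 250.0 kg of glass in full float precision, as given in the problem or answer text.
Oxide-by-oxide targets in 250.0 kg glass melt:
  Li2O: 0.5296% × 250.0 = 1.324 kg
  BaO: 9.738% × 250.0 = 24.34 kg
  SiO2: 60.70% × 250.0 = 151.8 kg
  PbO: 10.06% × 250.0 = 25.15 kg
  K2O: 6.437% × 250.0 = 16.09 kg
  Al2O3: 12.53% × 250.0 = 31.32 kg
Verifying the oxide balance applying the batch weights above, at the basis given (summed amounts equal target values once rounding is allowed for):
  Li2O: 17.42·0.07600 = 1.324 kg (target 1.324 kg)
  BaO: 31.25·0.7790 = 24.34 kg (target 24.34 kg)
  SiO2: 17.42·0.6399 + 141.3·0.9951 = 151.8 kg (target 151.8 kg)
  PbO: 25.18·0.9990 = 25.15 kg (target 25.15 kg)
  K2O: 23.75·0.6776 = 16.09 kg (target 16.09 kg)
  Al2O3: 39.99·0.6555 + 17.42·0.2692 + 141.3·0.003000 = 31.33 kg (target 31.32 kg)
Glass-mass closure: the batch minus its LOI: 250.0 kg (the targets, summed, come to 250.0 kg; the stated basis being 250.0 kg — rounding explains the deltas).
Whole-batch sum: Σ batch = 278.9 kg; Σ batch·LOI gives LOI loss = 28.89 kg; yield = glass ÷ total batch = 89.64%.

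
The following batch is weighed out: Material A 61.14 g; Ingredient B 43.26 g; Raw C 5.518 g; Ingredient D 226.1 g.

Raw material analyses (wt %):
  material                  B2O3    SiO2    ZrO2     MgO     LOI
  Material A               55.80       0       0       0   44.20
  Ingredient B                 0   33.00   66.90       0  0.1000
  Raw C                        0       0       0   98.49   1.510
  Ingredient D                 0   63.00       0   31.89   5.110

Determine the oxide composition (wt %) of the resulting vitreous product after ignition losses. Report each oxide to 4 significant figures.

Every computation runs at exact precision at every stage; the intermediate values are displayed (rounded to 4 significant figures) across the worked steps. Every reported figure is rounded only once; all derived quantities, which include ignition loss, the yield, net glass mass, four oxide percentages, totals, are rebuilt at exact precision, precisely as stated by question or answer, using the weight values per 297.3 g of glass.
Per-oxide mass from batch:
  B2O3: 61.14·0.5580 = 34.12 g
  SiO2: 43.26·0.3300 + 226.1·0.6300 = 156.7 g
  ZrO2: 43.26·0.6690 = 28.94 g
  MgO: 5.518·0.9849 + 226.1·0.3189 = 77.54 g
LOI: 61.14·0.4420 + 43.26·0.001000 + 5.518·0.01510 + 226.1·0.05110 = 38.70 g
Glass = total batch minus LOI = 336.0 − 38.70 = 297.3 g (equal to the oxide-mass sum)
wt %: oxide over glass, times 100

Glass mass = 297.3 g (batch 336.0 − LOI 38.70).
Composition: B2O3 11.47%, SiO2 52.71%, ZrO2 9.734%, MgO 26.08%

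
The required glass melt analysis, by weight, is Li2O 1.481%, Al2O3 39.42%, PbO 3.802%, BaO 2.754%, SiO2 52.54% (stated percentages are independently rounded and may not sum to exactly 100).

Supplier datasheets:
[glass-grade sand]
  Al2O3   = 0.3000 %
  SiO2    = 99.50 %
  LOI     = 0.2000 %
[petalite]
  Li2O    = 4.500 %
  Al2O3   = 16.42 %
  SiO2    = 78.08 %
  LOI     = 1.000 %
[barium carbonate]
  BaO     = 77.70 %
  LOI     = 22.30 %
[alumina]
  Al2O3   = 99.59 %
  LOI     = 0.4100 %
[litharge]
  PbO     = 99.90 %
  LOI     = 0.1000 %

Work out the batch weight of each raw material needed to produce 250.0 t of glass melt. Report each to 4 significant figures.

Batch per 250.0 t glass melt:
  glass-grade sand: 67.44 t
  petalite: 82.28 t
  barium carbonate: 8.861 t
  alumina: 85.19 t
  litharge: 9.515 t
Total batch = 253.3 t; LOI loss = 3.292 t; yield = 98.70%

Each numeric step holds full precision all the way through — working values are shown, rounded to four significant figures, alongside each step. Each reported value includes exactly one rounding. Derived quantities, which include the yield, the five compositions, ignition loss, net glass mass, totals, are re-derived in full precision, as quoted within the problem or the answer, from the weighed amounts at 250.0 t of glass.
The oxide mass targets at 250.0 t glass melt:
  Li2O: 1.481% × 250.0 = 3.702 t
  Al2O3: 39.42% × 250.0 = 98.55 t
  PbO: 3.802% × 250.0 = 9.505 t
  BaO: 2.754% × 250.0 = 6.885 t
  SiO2: 52.54% × 250.0 = 131.4 t
Oxide-by-oxide audit from the weights as reported, against the basis in use (summed amounts equal target values modulo rounding of the values):
  Li2O: 82.28·0.04500 = 3.703 t (target 3.702 t)
  Al2O3: 67.44·0.003000 + 82.28·0.1642 + 85.19·0.9959 = 98.55 t (target 98.55 t)
  PbO: 9.515·0.9990 = 9.505 t (target 9.505 t)
  BaO: 8.861·0.7770 = 6.885 t (target 6.885 t)
  SiO2: 67.44·0.9950 + 82.28·0.7808 = 131.3 t (target 131.4 t)
Auditing the glass mass value: whole batch net of LOI = 250.0 t (the Σ of target masses is 250.0 t; against the stated basis, 250.0 t — gaps are rounding artifacts).
Batch total: Σ batch = 253.3 t; ignition loss, Σ(batch × LOI) = 3.292 t; glass ÷ batch gives a yield of 98.70%.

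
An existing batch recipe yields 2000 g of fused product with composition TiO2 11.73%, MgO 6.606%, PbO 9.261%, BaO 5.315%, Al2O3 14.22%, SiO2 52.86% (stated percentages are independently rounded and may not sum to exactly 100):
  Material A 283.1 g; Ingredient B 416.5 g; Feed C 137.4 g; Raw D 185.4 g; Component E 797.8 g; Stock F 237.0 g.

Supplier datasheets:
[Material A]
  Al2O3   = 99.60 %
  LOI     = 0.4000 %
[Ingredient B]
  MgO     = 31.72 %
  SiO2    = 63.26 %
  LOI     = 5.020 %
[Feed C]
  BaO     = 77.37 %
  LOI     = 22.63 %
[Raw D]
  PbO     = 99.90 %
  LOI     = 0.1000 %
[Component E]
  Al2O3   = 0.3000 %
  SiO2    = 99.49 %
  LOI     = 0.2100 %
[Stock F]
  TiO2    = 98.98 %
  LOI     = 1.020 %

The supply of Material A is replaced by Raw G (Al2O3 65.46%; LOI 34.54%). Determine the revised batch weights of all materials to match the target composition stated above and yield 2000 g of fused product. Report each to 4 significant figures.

Revised batch per 2000 g fused product:
  Raw G: 430.8 g
  Ingredient B: 416.5 g
  Feed C: 137.4 g
  Raw D: 185.4 g
  Component E: 797.8 g
  Stock F: 237.0 g
Total batch = 2205 g; LOI loss = 205.1 g

Working values are shown, rounded to four significant digits, as written; each numeric step carries exact precision at every stage — a single rounding completes every reported result; all derived quantities, including the totals, yield, the six compositions, glass mass, ignition loss, are recomputed from the weighed amounts on 2000 g of glass at exact precision as given in the problem or the answer.
Target oxide masses per 2000 g fused product:
  TiO2: 11.73% × 2000 = 234.6 g
  MgO: 6.606% × 2000 = 132.1 g
  PbO: 9.261% × 2000 = 185.2 g
  BaO: 5.315% × 2000 = 106.3 g
  Al2O3: 14.22% × 2000 = 284.4 g
  SiO2: 52.86% × 2000 = 1057 g
Per-oxide balance check per the reported batch figures, against the basis in use (each sum matches its target mass modulo rounding of the values):
  TiO2: 237.0·0.9898 = 234.6 g (target 234.6 g)
  MgO: 416.5·0.3172 = 132.1 g (target 132.1 g)
  PbO: 185.4·0.9990 = 185.2 g (target 185.2 g)
  BaO: 137.4·0.7737 = 106.3 g (target 106.3 g)
  Al2O3: 430.8·0.6546 + 797.8·0.003000 = 284.4 g (target 284.4 g)
  SiO2: 416.5·0.6326 + 797.8·0.9949 = 1057 g (target 1057 g)
Consistency of the glass mass: total charge less LOI = 2000 g (per-oxide target masses sum to 2000 g; versus the stated basis of 2000 g — differing by rounding only).
Batch total: Σ batch = 2205 g; the LOI term Σ batch·LOI equals 205.1 g; yield = glass ÷ total batch = 90.70%.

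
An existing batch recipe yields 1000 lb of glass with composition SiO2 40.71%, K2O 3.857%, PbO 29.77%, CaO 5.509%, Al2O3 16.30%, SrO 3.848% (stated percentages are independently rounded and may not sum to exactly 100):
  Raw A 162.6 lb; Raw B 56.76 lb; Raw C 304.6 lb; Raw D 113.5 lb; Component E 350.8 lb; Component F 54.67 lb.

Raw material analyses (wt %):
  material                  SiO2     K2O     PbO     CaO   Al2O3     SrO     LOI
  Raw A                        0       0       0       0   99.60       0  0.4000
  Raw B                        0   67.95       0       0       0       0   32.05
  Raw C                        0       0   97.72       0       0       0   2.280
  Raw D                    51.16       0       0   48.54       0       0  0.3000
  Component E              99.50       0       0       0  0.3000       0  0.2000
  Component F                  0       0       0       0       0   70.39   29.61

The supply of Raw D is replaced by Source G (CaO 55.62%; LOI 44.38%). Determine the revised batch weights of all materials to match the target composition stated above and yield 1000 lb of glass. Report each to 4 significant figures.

All internal work runs at full float precision at each step — intermediates are shown rounded to four significant figures between the steps. Each reported figure carries a single rounding — derived quantities, which include LOI, net glass mass, totals, the yield, the six compositions, are rebuilt at full float precision, as written in question or answer, using the weight values on 1000 lb of glass.
Oxide mass targets, per 1000 lb glass:
  SiO2: 40.71% × 1000 = 407.1 lb
  K2O: 3.857% × 1000 = 38.57 lb
  PbO: 29.77% × 1000 = 297.7 lb
  CaO: 5.509% × 1000 = 55.09 lb
  Al2O3: 16.30% × 1000 = 163.0 lb
  SrO: 3.848% × 1000 = 38.48 lb
Mass-balance tally per oxide from the weights as reported, per the basis as stated (target by target, the sums agree within answer rounding):
  SiO2: 409.1·0.9950 = 407.1 lb (target 407.1 lb)
  K2O: 56.76·0.6795 = 38.57 lb (target 38.57 lb)
  PbO: 304.6·0.9772 = 297.7 lb (target 297.7 lb)
  CaO: 99.05·0.5562 = 55.09 lb (target 55.09 lb)
  Al2O3: 162.4·0.9960 + 409.1·0.003000 = 163.0 lb (target 163.0 lb)
  SrO: 54.67·0.7039 = 38.48 lb (target 38.48 lb)
The glass-mass cross-check: whole batch net of LOI = 999.8 lb (per-oxide target masses sum to 999.9 lb; against the stated basis, 1000 lb — differing by rounding only).
Batch grand total — Σ batch = 1087 lb; the LOI term Σ batch·LOI equals 86.75 lb; yield: glass divided by total = 92.02%.

Revised batch per 1000 lb glass:
  Raw A: 162.4 lb
  Raw B: 56.76 lb
  Raw C: 304.6 lb
  Source G: 99.05 lb
  Component E: 409.1 lb
  Component F: 54.67 lb
Total batch = 1087 lb; LOI loss = 86.75 lb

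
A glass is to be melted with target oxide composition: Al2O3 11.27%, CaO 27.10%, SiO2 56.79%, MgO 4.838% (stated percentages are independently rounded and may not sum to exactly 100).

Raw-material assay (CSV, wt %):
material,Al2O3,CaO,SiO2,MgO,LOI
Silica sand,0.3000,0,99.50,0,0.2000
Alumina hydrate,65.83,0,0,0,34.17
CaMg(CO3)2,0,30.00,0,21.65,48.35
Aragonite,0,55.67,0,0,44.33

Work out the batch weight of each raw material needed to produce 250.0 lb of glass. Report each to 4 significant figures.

Values along the way are shown rounded to four significant figures in the printout. All internal work carries full float precision all the way through; a single rounding produces each reported value — derived quantities, which include LOI, net glass mass, four oxide percentages, totals, the yield, are computed at exact precision, as they appear in the problem or answer text, starting from the weights for 250.0 lb of glass.
Target oxide masses per 250.0 lb glass:
  Al2O3: 11.27% × 250.0 = 28.18 lb
  CaO: 27.10% × 250.0 = 67.75 lb
  SiO2: 56.79% × 250.0 = 142.0 lb
  MgO: 4.838% × 250.0 = 12.10 lb
Checking each oxide sum applying the batch weights above, relative to the basis at hand (sums match the target masses within answer rounding):
  Al2O3: 142.7·0.003000 + 42.15·0.6583 = 28.18 lb (target 28.18 lb)
  CaO: 55.87·0.3000 + 91.59·0.5567 = 67.75 lb (target 67.75 lb)
  SiO2: 142.7·0.9950 = 142.0 lb (target 142.0 lb)
  MgO: 55.87·0.2165 = 12.10 lb (target 12.10 lb)
Glass-mass bookkeeping: net batch after ignition = 250.0 lb (targets for the oxides total 250.0 lb; the stated basis being 250.0 lb — a pure rounding effect).
Total batch = Σ batch = 332.3 lb; the LOI term Σ batch·LOI equals 82.30 lb; the yield ratio, glass ÷ batch: 75.23%.

Batch per 250.0 lb glass:
  Silica sand: 142.7 lb
  Alumina hydrate: 42.15 lb
  CaMg(CO3)2: 55.87 lb
  Aragonite: 91.59 lb
Total batch = 332.3 lb; LOI loss = 82.30 lb; yield = 75.23%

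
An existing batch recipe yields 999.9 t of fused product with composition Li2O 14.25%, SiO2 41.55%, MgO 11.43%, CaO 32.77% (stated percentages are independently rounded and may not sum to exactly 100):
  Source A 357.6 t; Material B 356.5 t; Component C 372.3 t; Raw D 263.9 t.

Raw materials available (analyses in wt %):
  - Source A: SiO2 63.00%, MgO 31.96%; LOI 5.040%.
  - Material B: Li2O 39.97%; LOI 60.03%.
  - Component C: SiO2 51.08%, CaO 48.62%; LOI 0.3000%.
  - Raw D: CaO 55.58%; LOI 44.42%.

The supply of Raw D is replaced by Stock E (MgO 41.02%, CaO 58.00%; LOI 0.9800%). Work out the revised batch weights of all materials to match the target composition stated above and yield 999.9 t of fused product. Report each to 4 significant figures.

Each numeric step runs at full float precision in all steps. The intermediate values are shown, rounded to 4 significant digits, between the steps; each reported figure takes a single rounding — all derived quantities are rebuilt from the weighed amounts for 999.9 t of glass at exact precision (four oxide percentages, LOI, the yield, the totals, glass mass), as set out in problem or answer.
Target masses of each oxide per 999.9 t fused product:
  Li2O: 14.25% × 999.9 = 142.5 t
  SiO2: 41.55% × 999.9 = 415.5 t
  MgO: 11.43% × 999.9 = 114.3 t
  CaO: 32.77% × 999.9 = 327.7 t
Sums-versus-targets review from the weights as reported, under the basis named above (delivered sums recover each target inside rounding margins):
  Li2O: 356.5·0.3997 = 142.5 t (target 142.5 t)
  SiO2: 218.1·0.6300 + 544.3·0.5108 = 415.4 t (target 415.5 t)
  MgO: 218.1·0.3196 + 108.7·0.4102 = 114.3 t (target 114.3 t)
  CaO: 544.3·0.4862 + 108.7·0.5800 = 327.7 t (target 327.7 t)
Glass-mass closure: whole batch net of LOI = 999.9 t (targets for the oxides total 999.9 t; basis as stated: 999.9 t — any gap is answer rounding).
Adding the batch up: Σ batch = 1228 t; Σ batch·LOI gives LOI loss = 227.7 t; the yield ratio, glass ÷ batch: 81.45%.

Revised batch per 999.9 t fused product:
  Source A: 218.1 t
  Material B: 356.5 t
  Component C: 544.3 t
  Stock E: 108.7 t
Total batch = 1228 t; LOI loss = 227.7 t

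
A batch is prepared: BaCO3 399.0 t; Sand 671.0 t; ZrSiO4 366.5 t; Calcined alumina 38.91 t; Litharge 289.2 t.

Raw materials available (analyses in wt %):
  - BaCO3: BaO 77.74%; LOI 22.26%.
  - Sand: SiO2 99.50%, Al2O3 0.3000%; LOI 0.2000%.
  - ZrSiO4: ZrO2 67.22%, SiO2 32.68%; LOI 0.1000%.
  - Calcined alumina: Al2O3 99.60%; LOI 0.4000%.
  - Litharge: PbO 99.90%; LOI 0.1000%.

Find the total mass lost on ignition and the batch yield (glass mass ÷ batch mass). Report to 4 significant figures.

The whole derivation maintains full float precision end to end. The intermediate values are rounded to four significant digits wherever printed. Every reported result is rounded exactly once. All derived quantities, including the yield, five oxide percentages, LOI, the totals, glass mass, are rebuilt starting from the weights for 1674 t of glass in full precision, exactly as shown in problem or answer.
LOI of each material in turn:
  BaCO3: 399.0 × 0.2226 = 88.82 t
  Sand: 671.0 × 0.002000 = 1.342 t
  ZrSiO4: 366.5 × 0.001000 = 0.3665 t
  Calcined alumina: 38.91 × 0.004000 = 0.1556 t
  Litharge: 289.2 × 0.001000 = 0.2892 t
Total LOI = 90.97 t
Glass = batch − LOI = 1765 − 90.97 = 1674 t

LOI loss = 90.97 t; glass = 1674 t; yield = 94.84%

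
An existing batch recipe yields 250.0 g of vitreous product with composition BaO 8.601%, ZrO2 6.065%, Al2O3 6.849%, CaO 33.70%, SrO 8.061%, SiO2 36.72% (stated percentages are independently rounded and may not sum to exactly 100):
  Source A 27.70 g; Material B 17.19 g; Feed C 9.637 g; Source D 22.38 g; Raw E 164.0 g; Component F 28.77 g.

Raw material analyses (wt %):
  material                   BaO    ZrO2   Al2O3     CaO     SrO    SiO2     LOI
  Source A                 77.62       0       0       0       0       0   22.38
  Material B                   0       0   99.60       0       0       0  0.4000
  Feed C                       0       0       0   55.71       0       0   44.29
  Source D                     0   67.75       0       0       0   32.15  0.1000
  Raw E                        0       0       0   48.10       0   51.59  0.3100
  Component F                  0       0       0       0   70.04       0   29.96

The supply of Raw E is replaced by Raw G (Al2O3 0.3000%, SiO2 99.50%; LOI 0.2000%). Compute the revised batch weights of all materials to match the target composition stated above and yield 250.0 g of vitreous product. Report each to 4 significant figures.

All arithmetic holds exact precision in all steps; intermediates are displayed rounded off to 4 significant digits in the working. Each reported figure takes a single rounding; derived quantities (net glass mass, ignition loss, yield, six oxide percentages, the totals) are carried at full float precision using the weight values for 250.0 g of glass as set out in the question or the answer.
Target oxide masses per 250.0 g vitreous product:
  BaO: 8.601% × 250.0 = 21.50 g
  ZrO2: 6.065% × 250.0 = 15.16 g
  Al2O3: 6.849% × 250.0 = 17.12 g
  CaO: 33.70% × 250.0 = 84.25 g
  SrO: 8.061% × 250.0 = 20.15 g
  SiO2: 36.72% × 250.0 = 91.80 g
Balance tally, oxide-wise, using the reported weights, per the basis as stated (each sum matches its target mass modulo rounding of the values):
  BaO: 27.70·0.7762 = 21.50 g (target 21.50 g)
  ZrO2: 22.38·0.6775 = 15.16 g (target 15.16 g)
  Al2O3: 16.94·0.9960 + 85.03·0.003000 = 17.13 g (target 17.12 g)
  CaO: 151.2·0.5571 = 84.23 g (target 84.25 g)
  SrO: 28.77·0.7004 = 20.15 g (target 20.15 g)
  SiO2: 22.38·0.3215 + 85.03·0.9950 = 91.80 g (target 91.80 g)
Glass-mass closure: net batch after ignition = 250.0 g (summing oxide targets gives 250.0 g; basis as stated: 250.0 g — deltas are rounding alone).
Batch grand total — Σ batch = 332.0 g; LOI removed, Σ of batch·LOI: 82.05 g; glass ÷ batch gives a yield of 75.29%.

Revised batch per 250.0 g vitreous product:
  Source A: 27.70 g
  Material B: 16.94 g
  Feed C: 151.2 g
  Source D: 22.38 g
  Raw G: 85.03 g
  Component F: 28.77 g
Total batch = 332.0 g; LOI loss = 82.05 g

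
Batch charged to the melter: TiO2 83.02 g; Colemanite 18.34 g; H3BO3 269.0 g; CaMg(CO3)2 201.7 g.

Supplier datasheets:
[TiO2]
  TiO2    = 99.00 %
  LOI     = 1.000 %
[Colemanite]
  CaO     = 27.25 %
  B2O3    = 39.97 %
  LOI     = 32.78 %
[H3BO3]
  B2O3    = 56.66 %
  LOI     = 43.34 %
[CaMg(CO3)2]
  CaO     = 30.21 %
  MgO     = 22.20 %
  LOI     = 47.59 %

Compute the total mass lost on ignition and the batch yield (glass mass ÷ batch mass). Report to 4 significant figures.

Mid-chain values are displayed, rounded to 4 significant figures, in the working. The whole derivation carries full float precision throughout. Each reported number includes exactly one rounding — all derived quantities, including the totals, glass mass, LOI, the yield, the four compositions, are computed starting from the weights at 352.6 g of glass in full precision, exactly as printed in the problem or the answer.
Material-by-material LOI:
  TiO2: 83.02 × 0.01000 = 0.8302 g
  Colemanite: 18.34 × 0.3278 = 6.012 g
  H3BO3: 269.0 × 0.4334 = 116.6 g
  CaMg(CO3)2: 201.7 × 0.4759 = 95.99 g
Total LOI = 219.4 g
Glass = batch − LOI = 572.1 − 219.4 = 352.6 g

LOI loss = 219.4 g; glass = 352.6 g; yield = 61.64%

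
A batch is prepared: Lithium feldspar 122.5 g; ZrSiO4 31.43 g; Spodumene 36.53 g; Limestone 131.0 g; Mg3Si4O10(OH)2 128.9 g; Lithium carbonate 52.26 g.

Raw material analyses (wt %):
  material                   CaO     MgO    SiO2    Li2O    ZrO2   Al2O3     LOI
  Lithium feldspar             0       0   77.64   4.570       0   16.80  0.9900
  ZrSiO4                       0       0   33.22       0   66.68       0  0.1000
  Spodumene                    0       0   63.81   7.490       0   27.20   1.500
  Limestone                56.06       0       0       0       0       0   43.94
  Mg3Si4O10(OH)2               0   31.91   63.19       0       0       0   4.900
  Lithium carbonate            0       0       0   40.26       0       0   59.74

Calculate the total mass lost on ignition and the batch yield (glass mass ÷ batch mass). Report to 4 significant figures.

LOI loss = 96.89 g; glass = 405.7 g; yield = 80.72%

The intermediate values appear (rounded to 4 significant digits) across the worked steps; all arithmetic keeps full float precision through every step; exactly one rounding lands on each reported figure. Derived quantities, which include the six compositions, glass mass, totals, yield, ignition loss, are re-derived at exact precision, as set out in the question or the answer, starting from the weights per 405.7 g of glass.
LOI of each material in turn:
  Lithium feldspar: 122.5 × 0.009900 = 1.213 g
  ZrSiO4: 31.43 × 0.001000 = 0.03143 g
  Spodumene: 36.53 × 0.01500 = 0.5480 g
  Limestone: 131.0 × 0.4394 = 57.56 g
  Mg3Si4O10(OH)2: 128.9 × 0.04900 = 6.316 g
  Lithium carbonate: 52.26 × 0.5974 = 31.22 g
Total LOI = 96.89 g
Glass = batch − LOI = 502.6 − 96.89 = 405.7 g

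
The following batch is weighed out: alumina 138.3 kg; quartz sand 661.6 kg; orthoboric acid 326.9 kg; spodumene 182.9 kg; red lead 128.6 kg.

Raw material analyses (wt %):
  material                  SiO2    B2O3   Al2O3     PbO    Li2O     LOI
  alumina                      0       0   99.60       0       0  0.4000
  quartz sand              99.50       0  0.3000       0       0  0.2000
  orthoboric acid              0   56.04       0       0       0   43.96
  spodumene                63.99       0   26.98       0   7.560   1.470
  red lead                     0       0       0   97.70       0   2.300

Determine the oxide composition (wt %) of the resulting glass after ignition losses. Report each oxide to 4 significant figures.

Glass mass = 1287 kg (batch 1438 − LOI 151.2).
Composition: SiO2 60.24%, B2O3 14.23%, Al2O3 14.69%, PbO 9.762%, Li2O 1.074%

Every computation keeps exact precision throughout — intermediates appear rounded off to 4 significant figures when written out. Every reported value takes a single rounding. Derived quantities (LOI, the totals, five oxide percentages, net glass mass, the yield) are re-derived at exact precision from the batch weights on 1287 kg of glass as set out in the problem or answer text.
Oxide masses out of the charge:
  SiO2: 661.6·0.9950 + 182.9·0.6399 = 775.3 kg
  B2O3: 326.9·0.5604 = 183.2 kg
  Al2O3: 138.3·0.9960 + 661.6·0.003000 + 182.9·0.2698 = 189.1 kg
  PbO: 128.6·0.9770 = 125.6 kg
  Li2O: 182.9·0.07560 = 13.83 kg
LOI: 138.3·0.004000 + 661.6·0.002000 + 326.9·0.4396 + 182.9·0.01470 + 128.6·0.02300 = 151.2 kg
Resulting glass, batch − LOI: 1438 − 151.2 = 1287 kg (consistent with Σ oxide mass)
wt % = oxide mass / glass mass × 100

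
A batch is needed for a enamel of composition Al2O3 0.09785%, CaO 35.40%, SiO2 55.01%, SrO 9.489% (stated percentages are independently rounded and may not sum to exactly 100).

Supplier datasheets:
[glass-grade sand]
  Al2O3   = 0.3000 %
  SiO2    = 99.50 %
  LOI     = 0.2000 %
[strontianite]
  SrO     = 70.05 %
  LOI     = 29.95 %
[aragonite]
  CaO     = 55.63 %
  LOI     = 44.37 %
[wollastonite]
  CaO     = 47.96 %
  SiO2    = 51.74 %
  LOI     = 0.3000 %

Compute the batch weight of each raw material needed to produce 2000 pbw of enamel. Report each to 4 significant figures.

Batch per 2000 pbw enamel:
  glass-grade sand: 652.3 pbw
  strontianite: 270.9 pbw
  aragonite: 521.0 pbw
  wollastonite: 871.9 pbw
Total batch = 2316 pbw; LOI loss = 316.2 pbw; yield = 86.35%

All arithmetic carries exact precision from first step to last. Values along the way appear rounded off to 4 significant digits as written. Every reported value is rounded once only. The derived quantities are recomputed from the batch weights for 2000 pbw of glass in full float precision (the yield, ignition loss, glass mass, the four compositions, the totals) as quoted within the problem or answer text.
Target oxide masses per 2000 pbw enamel:
  Al2O3: 0.09785% × 2000 = 1.957 pbw
  CaO: 35.40% × 2000 = 708.0 pbw
  SiO2: 55.01% × 2000 = 1100 pbw
  SrO: 9.489% × 2000 = 189.8 pbw
Checking each oxide sum working from each reported weight, per the basis as stated (every target is met by its sum within answer rounding):
  Al2O3: 652.3·0.003000 = 1.957 pbw (target 1.957 pbw)
  CaO: 521.0·0.5563 + 871.9·0.4796 = 708.0 pbw (target 708.0 pbw)
  SiO2: 652.3·0.9950 + 871.9·0.5174 = 1100 pbw (target 1100 pbw)
  SrO: 270.9·0.7005 = 189.8 pbw (target 189.8 pbw)
Glass mass check: batch total minus LOI = 2000 pbw (summing oxide targets gives 2000 pbw; against the stated basis, 2000 pbw — differing by rounding only).
Summing the batch: Σ batch = 2316 pbw; LOI loss = Σ batch·LOI = 316.2 pbw; yield = glass ÷ total batch = 86.35%.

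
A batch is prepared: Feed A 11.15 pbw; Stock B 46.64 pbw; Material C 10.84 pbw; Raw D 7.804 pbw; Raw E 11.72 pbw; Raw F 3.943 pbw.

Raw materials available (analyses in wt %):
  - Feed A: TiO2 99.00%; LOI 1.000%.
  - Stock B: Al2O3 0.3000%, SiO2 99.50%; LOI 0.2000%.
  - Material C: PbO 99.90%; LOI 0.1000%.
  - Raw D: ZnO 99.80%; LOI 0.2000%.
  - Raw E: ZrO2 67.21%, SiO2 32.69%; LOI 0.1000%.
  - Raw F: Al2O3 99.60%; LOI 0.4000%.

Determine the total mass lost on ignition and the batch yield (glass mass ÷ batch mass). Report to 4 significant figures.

In-progress results appear (rounded to 4 significant digits) across the worked steps. All internal work maintains full float precision through the solve; every reported result includes exactly one rounding — the derived quantities (the totals, ignition loss, six oxide percentages, net glass mass, the yield) are carried from the weighed amounts at 91.84 pbw of glass in exact precision, exactly as shown in question or answer.
Material-by-material LOI:
  Feed A: 11.15 × 0.01000 = 0.1115 pbw
  Stock B: 46.64 × 0.002000 = 0.09328 pbw
  Material C: 10.84 × 0.001000 = 0.01084 pbw
  Raw D: 7.804 × 0.002000 = 0.01561 pbw
  Raw E: 11.72 × 0.001000 = 0.01172 pbw
  Raw F: 3.943 × 0.004000 = 0.01577 pbw
Total LOI = 0.2587 pbw
Glass = batch − LOI = 92.10 − 0.2587 = 91.84 pbw

LOI loss = 0.2587 pbw; glass = 91.84 pbw; yield = 99.72%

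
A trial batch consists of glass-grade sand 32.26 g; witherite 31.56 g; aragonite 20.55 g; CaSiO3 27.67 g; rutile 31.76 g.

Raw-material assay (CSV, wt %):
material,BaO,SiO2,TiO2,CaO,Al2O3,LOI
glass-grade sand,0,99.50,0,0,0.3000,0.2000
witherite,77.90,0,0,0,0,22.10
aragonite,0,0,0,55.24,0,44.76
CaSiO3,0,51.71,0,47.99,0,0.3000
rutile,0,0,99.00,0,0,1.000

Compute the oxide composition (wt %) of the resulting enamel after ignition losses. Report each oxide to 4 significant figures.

Working values are printed with 4-significant-digit rounding as written. The whole derivation carries full float precision all the way through. Exactly one rounding lands on each reported value. All derived quantities (the five compositions, the totals, ignition loss, net glass mass, yield) are rebuilt in exact precision from the weighed amounts per 127.2 g of glass exactly as printed in the problem or the answer.
Delivered oxide masses:
  BaO: 31.56·0.7790 = 24.59 g
  SiO2: 32.26·0.9950 + 27.67·0.5171 = 46.41 g
  TiO2: 31.76·0.9900 = 31.44 g
  CaO: 20.55·0.5524 + 27.67·0.4799 = 24.63 g
  Al2O3: 32.26·0.003000 = 0.09678 g
LOI: 32.26·0.002000 + 31.56·0.2210 + 20.55·0.4476 + 27.67·0.003000 + 31.76·0.01000 = 16.64 g
Resulting glass, batch − LOI: 143.8 − 16.64 = 127.2 g (= the summed oxide contributions)
percent by weight: oxide/glass ×100

Glass mass = 127.2 g (batch 143.8 − LOI 16.64).
Composition: BaO 19.33%, SiO2 36.49%, TiO2 24.73%, CaO 19.37%, Al2O3 0.07611%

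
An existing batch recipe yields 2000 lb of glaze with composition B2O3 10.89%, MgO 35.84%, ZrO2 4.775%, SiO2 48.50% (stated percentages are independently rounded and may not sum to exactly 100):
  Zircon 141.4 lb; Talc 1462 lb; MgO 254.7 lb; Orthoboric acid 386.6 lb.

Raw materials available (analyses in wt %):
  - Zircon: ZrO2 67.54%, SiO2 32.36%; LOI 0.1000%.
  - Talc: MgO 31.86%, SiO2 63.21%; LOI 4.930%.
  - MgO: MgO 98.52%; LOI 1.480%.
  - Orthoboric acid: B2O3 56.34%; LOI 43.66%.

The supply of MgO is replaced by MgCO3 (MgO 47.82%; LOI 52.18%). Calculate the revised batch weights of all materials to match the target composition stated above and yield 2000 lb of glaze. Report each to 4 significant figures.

Each numeric step runs at full precision at all times. Values along the way are displayed with 4-significant-digit rounding between the steps. Exactly one rounding lands on every reported result. All derived quantities (the totals, LOI, the four compositions, yield, net glass mass) are carried in exact precision starting from the weights at 2000 lb of glass precisely as stated by problem or answer.
Oxide mass targets, per 2000 lb glaze:
  B2O3: 10.89% × 2000 = 217.8 lb
  MgO: 35.84% × 2000 = 716.8 lb
  ZrO2: 4.775% × 2000 = 95.50 lb
  SiO2: 48.50% × 2000 = 970.0 lb
Per-oxide balance check on the weights just shown, on the stated basis (target by target, the sums agree given rounding of the digits):
  B2O3: 386.6·0.5634 = 217.8 lb (target 217.8 lb)
  MgO: 1462·0.3186 + 524.8·0.4782 = 716.8 lb (target 716.8 lb)
  ZrO2: 141.4·0.6754 = 95.50 lb (target 95.50 lb)
  SiO2: 141.4·0.3236 + 1462·0.6321 = 969.9 lb (target 970.0 lb)
Glass-mass bookkeeping: total batch − LOI = 2000 lb (targets for the oxides total 2000 lb; against the stated basis, 2000 lb — a pure rounding effect).
Adding the batch up: Σ batch = 2515 lb; LOI removed, Σ of batch·LOI: 514.8 lb; glass ÷ batch gives a yield of 79.53%.

Revised batch per 2000 lb glaze:
  Zircon: 141.4 lb
  Talc: 1462 lb
  MgCO3: 524.8 lb
  Orthoboric acid: 386.6 lb
Total batch = 2515 lb; LOI loss = 514.8 lb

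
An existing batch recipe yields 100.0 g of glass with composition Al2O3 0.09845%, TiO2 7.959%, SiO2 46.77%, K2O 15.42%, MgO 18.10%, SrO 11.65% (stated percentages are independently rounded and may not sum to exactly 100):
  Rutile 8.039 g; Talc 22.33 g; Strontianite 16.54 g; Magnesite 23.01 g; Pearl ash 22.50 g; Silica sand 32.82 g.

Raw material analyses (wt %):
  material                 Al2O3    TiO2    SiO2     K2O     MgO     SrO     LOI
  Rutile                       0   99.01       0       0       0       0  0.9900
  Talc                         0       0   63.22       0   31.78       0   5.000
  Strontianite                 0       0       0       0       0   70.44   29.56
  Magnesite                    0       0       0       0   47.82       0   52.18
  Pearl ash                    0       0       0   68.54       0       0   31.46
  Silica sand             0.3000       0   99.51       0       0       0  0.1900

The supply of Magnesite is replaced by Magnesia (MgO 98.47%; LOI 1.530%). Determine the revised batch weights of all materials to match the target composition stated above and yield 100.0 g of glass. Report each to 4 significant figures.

All arithmetic holds exact precision all the way through. In-progress results are displayed, rounded to four significant digits, across the worked steps. Every reported result is rounded just once. The derived quantities are rebuilt in exact precision (totals, glass mass, the six compositions, the yield, ignition loss) starting from the weights on 100.0 g of glass exactly as shown in the problem or answer text.
Target oxide masses per 100.0 g glass:
  Al2O3: 0.09845% × 100.0 = 0.09845 g
  TiO2: 7.959% × 100.0 = 7.959 g
  SiO2: 46.77% × 100.0 = 46.77 g
  K2O: 15.42% × 100.0 = 15.42 g
  MgO: 18.10% × 100.0 = 18.10 g
  SrO: 11.65% × 100.0 = 11.65 g
A balance pass over the oxides, on the weights just shown, versus the basis set out (every target is met by its sum within answer rounding):
  Al2O3: 32.82·0.003000 = 0.09846 g (target 0.09845 g)
  TiO2: 8.039·0.9901 = 7.959 g (target 7.959 g)
  SiO2: 22.33·0.6322 + 32.82·0.9951 = 46.78 g (target 46.77 g)
  K2O: 22.50·0.6854 = 15.42 g (target 15.42 g)
  MgO: 22.33·0.3178 + 11.18·0.9847 = 18.11 g (target 18.10 g)
  SrO: 16.54·0.7044 = 11.65 g (target 11.65 g)
Glass-mass closure: whole batch net of LOI = 100.0 g (targets for the oxides total 100.0 g; versus the stated basis of 100.0 g — a pure rounding effect).
Batch total: Σ batch = 113.4 g; LOI removed, Σ of batch·LOI: 13.40 g; as yield: glass ÷ batch → 88.19%.

Revised batch per 100.0 g glass:
  Rutile: 8.039 g
  Talc: 22.33 g
  Strontianite: 16.54 g
  Magnesia: 11.18 g
  Pearl ash: 22.50 g
  Silica sand: 32.82 g
Total batch = 113.4 g; LOI loss = 13.40 g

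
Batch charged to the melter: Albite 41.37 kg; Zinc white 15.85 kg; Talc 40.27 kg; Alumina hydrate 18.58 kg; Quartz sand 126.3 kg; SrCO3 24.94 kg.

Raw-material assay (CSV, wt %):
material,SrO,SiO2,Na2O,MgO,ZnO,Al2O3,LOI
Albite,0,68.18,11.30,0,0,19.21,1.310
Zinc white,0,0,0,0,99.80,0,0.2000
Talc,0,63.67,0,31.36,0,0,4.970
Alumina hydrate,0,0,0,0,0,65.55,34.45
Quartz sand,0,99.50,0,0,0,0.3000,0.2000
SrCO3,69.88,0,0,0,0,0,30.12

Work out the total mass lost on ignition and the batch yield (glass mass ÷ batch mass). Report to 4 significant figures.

Full float precision is carried through every step — intermediates are printed, rounded to 4 significant digits, within the worked lines. Exactly one rounding lands on each reported value — derived quantities (net glass mass, LOI, the six compositions, totals, yield) are recomputed at exact precision from the weighed amounts at 250.6 kg of glass as written in the question or the answer.
Ignition loss by material:
  Albite: 41.37 × 0.01310 = 0.5419 kg
  Zinc white: 15.85 × 0.002000 = 0.03170 kg
  Talc: 40.27 × 0.04970 = 2.001 kg
  Alumina hydrate: 18.58 × 0.3445 = 6.401 kg
  Quartz sand: 126.3 × 0.002000 = 0.2526 kg
  SrCO3: 24.94 × 0.3012 = 7.512 kg
Total LOI = 16.74 kg
Glass = batch − LOI = 267.3 − 16.74 = 250.6 kg

LOI loss = 16.74 kg; glass = 250.6 kg; yield = 93.74%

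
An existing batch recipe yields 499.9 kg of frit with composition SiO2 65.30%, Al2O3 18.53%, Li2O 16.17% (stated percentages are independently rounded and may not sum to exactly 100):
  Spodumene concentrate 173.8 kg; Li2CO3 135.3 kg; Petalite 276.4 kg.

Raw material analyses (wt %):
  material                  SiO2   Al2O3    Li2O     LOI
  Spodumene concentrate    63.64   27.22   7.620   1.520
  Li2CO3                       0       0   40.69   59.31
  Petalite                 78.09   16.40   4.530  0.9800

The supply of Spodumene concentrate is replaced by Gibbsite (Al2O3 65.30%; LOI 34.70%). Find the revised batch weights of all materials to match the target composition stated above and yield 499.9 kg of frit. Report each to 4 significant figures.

Revised batch per 499.9 kg frit:
  Gibbsite: 36.87 kg
  Li2CO3: 152.1 kg
  Petalite: 418.0 kg
Total batch = 607.0 kg; LOI loss = 107.1 kg

Working values are printed (rounded to 4 significant digits) at each printed step — every computation holds full precision through every step — a single rounding produces each reported number; all derived quantities are carried from the weighed amounts at 499.9 kg of glass at exact precision (LOI, the yield, net glass mass, the totals, three oxide percentages), as set out in the problem or the answer.
Target oxide masses per 499.9 kg frit:
  SiO2: 65.30% × 499.9 = 326.4 kg
  Al2O3: 18.53% × 499.9 = 92.63 kg
  Li2O: 16.17% × 499.9 = 80.83 kg
Checking each oxide sum using the reported weights, relative to the basis at hand (sum by sum, the targets are met up to rounding of the answer):
  SiO2: 418.0·0.7809 = 326.4 kg (target 326.4 kg)
  Al2O3: 36.87·0.6530 + 418.0·0.1640 = 92.63 kg (target 92.63 kg)
  Li2O: 152.1·0.4069 + 418.0·0.04530 = 80.82 kg (target 80.83 kg)
Glass-mass bookkeeping: batch total minus LOI = 499.9 kg (targets for the oxides total 499.9 kg; against the stated basis, 499.9 kg — rounding explains the deltas).
Batch grand total — Σ batch = 607.0 kg; LOI loss = Σ batch·LOI = 107.1 kg; yield: glass divided by total = 82.35%.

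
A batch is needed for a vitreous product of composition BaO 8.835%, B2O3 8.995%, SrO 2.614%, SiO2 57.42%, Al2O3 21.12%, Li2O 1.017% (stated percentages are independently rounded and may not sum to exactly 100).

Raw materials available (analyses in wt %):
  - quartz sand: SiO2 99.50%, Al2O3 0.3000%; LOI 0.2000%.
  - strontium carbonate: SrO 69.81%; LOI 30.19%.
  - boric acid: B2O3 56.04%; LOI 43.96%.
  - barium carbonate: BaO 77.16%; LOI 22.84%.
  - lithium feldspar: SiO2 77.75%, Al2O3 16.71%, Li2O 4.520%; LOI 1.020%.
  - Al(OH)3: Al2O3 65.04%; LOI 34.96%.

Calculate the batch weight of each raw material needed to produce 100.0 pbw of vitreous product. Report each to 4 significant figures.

Batch per 100.0 pbw vitreous product:
  quartz sand: 40.13 pbw
  strontium carbonate: 3.744 pbw
  boric acid: 16.05 pbw
  barium carbonate: 11.45 pbw
  lithium feldspar: 22.50 pbw
  Al(OH)3: 26.51 pbw
Total batch = 120.4 pbw; LOI loss = 20.38 pbw; yield = 83.07%

All arithmetic holds full float precision at every stage — values along the way appear rounded off to 4 significant digits within the worked lines. A single rounding finalizes every reported value; all derived quantities (glass mass, yield, the six compositions, the totals, LOI) are computed from the weighed amounts at 100.0 pbw of glass in full float precision, as set out in either problem or answer.
Per-oxide target masses for 100.0 pbw vitreous product:
  BaO: 8.835% × 100.0 = 8.835 pbw
  B2O3: 8.995% × 100.0 = 8.995 pbw
  SrO: 2.614% × 100.0 = 2.614 pbw
  SiO2: 57.42% × 100.0 = 57.42 pbw
  Al2O3: 21.12% × 100.0 = 21.12 pbw
  Li2O: 1.017% × 100.0 = 1.017 pbw
Checking each oxide sum on the weights just shown, against the basis in use (oxide sums agree with the targets net of answer rounding effects):
  BaO: 11.45·0.7716 = 8.835 pbw (target 8.835 pbw)
  B2O3: 16.05·0.5604 = 8.994 pbw (target 8.995 pbw)
  SrO: 3.744·0.6981 = 2.614 pbw (target 2.614 pbw)
  SiO2: 40.13·0.9950 + 22.50·0.7775 = 57.42 pbw (target 57.42 pbw)
  Al2O3: 40.13·0.003000 + 22.50·0.1671 + 26.51·0.6504 = 21.12 pbw (target 21.12 pbw)
  Li2O: 22.50·0.04520 = 1.017 pbw (target 1.017 pbw)
Consistency of the glass mass: total batch − LOI = 100.0 pbw (summing oxide targets gives 100.0 pbw; against the stated basis, 100.0 pbw — a pure rounding effect).
Whole-batch sum: Σ batch = 120.4 pbw; the LOI term Σ batch·LOI equals 20.38 pbw; as yield: glass ÷ batch → 83.07%.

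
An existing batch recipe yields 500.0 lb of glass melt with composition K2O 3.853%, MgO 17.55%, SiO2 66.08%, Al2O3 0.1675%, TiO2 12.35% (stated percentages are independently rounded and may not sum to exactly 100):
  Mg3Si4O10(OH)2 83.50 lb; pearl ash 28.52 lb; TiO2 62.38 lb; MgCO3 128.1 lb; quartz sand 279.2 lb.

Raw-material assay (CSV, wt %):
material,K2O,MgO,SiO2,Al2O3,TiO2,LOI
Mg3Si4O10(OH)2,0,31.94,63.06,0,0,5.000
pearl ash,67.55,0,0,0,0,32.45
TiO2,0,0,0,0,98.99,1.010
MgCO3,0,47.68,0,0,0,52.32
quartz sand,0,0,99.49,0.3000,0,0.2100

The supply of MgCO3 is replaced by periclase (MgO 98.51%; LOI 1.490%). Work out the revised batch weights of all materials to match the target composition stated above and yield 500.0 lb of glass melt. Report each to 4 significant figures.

Revised batch per 500.0 lb glass melt:
  Mg3Si4O10(OH)2: 83.50 lb
  pearl ash: 28.52 lb
  TiO2: 62.38 lb
  periclase: 62.00 lb
  quartz sand: 279.2 lb
Total batch = 515.6 lb; LOI loss = 15.57 lb

All arithmetic carries exact precision from first step to last; in-progress results appear rounded to four significant figures as written; a single rounding completes each reported value — derived quantities (totals, the five compositions, glass mass, LOI, the yield) are recomputed starting from the weights for 500.0 lb of glass in full precision, exactly as printed in question or answer.
Oxide mass targets, per 500.0 lb glass melt:
  K2O: 3.853% × 500.0 = 19.26 lb
  MgO: 17.55% × 500.0 = 87.75 lb
  SiO2: 66.08% × 500.0 = 330.4 lb
  Al2O3: 0.1675% × 500.0 = 0.8375 lb
  TiO2: 12.35% × 500.0 = 61.75 lb
Checking each oxide sum per the reported batch figures, versus the basis set out (each sum matches its target mass up to rounding of the answer):
  K2O: 28.52·0.6755 = 19.27 lb (target 19.26 lb)
  MgO: 83.50·0.3194 + 62.00·0.9851 = 87.75 lb (target 87.75 lb)
  SiO2: 83.50·0.6306 + 279.2·0.9949 = 330.4 lb (target 330.4 lb)
  Al2O3: 279.2·0.003000 = 0.8376 lb (target 0.8375 lb)
  TiO2: 62.38·0.9899 = 61.75 lb (target 61.75 lb)
Glass-mass sanity pass: whole batch net of LOI = 500.0 lb (per-oxide target masses sum to 500.0 lb; stated basis 500.0 lb — gaps are rounding artifacts).
Batch grand total — Σ batch = 515.6 lb; Σ batch·LOI gives LOI loss = 15.57 lb; glass ÷ batch gives a yield of 96.98%.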